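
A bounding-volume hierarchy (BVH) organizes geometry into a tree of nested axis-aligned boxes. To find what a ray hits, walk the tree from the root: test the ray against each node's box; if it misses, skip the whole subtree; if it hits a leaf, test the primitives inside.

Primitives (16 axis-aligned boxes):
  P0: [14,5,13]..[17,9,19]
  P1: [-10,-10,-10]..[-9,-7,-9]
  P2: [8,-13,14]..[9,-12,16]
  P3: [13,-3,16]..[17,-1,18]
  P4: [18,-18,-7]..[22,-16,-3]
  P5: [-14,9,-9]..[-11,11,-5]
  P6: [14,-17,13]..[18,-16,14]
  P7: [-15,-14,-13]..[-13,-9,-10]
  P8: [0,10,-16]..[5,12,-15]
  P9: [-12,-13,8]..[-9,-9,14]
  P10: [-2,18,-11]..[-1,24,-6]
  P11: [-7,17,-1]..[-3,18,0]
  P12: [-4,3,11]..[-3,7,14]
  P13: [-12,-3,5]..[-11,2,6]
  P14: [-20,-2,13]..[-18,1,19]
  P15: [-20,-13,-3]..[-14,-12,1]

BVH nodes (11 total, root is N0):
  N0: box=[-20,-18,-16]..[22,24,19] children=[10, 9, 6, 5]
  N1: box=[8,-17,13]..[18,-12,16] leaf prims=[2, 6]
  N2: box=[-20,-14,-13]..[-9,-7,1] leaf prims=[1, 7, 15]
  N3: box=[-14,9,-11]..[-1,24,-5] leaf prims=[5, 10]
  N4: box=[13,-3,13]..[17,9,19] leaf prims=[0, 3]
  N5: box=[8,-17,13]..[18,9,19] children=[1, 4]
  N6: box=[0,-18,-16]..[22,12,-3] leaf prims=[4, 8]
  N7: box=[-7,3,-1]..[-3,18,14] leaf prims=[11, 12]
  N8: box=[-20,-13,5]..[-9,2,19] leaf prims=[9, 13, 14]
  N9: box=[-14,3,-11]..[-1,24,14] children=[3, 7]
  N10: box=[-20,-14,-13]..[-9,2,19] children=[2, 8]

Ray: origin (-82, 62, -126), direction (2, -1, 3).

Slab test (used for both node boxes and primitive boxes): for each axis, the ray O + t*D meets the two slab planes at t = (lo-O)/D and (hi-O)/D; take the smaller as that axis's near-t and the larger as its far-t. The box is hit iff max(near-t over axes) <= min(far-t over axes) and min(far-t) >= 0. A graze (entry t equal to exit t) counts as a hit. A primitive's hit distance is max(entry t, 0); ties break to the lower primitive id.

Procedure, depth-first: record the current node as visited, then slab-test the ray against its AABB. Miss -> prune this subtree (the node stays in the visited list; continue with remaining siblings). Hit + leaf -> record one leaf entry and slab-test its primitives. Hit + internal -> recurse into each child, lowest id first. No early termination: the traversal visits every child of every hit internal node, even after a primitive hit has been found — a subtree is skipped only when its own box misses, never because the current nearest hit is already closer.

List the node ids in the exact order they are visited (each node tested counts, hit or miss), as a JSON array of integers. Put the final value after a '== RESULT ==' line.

Traverse from the root:
N0 x:[31,52] y:[38,80] z:[110/3,145/3] -> hit [38,145/3], descend [5, 6, 9, 10]
  N5 x:[45,50] y:[53,79] z:[139/3,145/3] -> miss, prune
  N6 x:[41,52] y:[50,80] z:[110/3,41] -> miss, prune
  N9 x:[34,81/2] y:[38,59] z:[115/3,140/3] -> hit [115/3,81/2], descend [3, 7]
    N3 x:[34,81/2] y:[38,53] z:[115/3,121/3] -> hit [115/3,121/3] leaf, test {P5(miss), P10@t=40}
    N7 x:[75/2,79/2] y:[44,59] z:[125/3,140/3] -> miss, prune
  N10 x:[31,73/2] y:[60,76] z:[113/3,145/3] -> miss, prune

Visited [0, 5, 6, 9, 3, 7, 10]. Tests: 7 box, 1 leaf. Nearest: P10.

== RESULT ==
[0, 5, 6, 9, 3, 7, 10]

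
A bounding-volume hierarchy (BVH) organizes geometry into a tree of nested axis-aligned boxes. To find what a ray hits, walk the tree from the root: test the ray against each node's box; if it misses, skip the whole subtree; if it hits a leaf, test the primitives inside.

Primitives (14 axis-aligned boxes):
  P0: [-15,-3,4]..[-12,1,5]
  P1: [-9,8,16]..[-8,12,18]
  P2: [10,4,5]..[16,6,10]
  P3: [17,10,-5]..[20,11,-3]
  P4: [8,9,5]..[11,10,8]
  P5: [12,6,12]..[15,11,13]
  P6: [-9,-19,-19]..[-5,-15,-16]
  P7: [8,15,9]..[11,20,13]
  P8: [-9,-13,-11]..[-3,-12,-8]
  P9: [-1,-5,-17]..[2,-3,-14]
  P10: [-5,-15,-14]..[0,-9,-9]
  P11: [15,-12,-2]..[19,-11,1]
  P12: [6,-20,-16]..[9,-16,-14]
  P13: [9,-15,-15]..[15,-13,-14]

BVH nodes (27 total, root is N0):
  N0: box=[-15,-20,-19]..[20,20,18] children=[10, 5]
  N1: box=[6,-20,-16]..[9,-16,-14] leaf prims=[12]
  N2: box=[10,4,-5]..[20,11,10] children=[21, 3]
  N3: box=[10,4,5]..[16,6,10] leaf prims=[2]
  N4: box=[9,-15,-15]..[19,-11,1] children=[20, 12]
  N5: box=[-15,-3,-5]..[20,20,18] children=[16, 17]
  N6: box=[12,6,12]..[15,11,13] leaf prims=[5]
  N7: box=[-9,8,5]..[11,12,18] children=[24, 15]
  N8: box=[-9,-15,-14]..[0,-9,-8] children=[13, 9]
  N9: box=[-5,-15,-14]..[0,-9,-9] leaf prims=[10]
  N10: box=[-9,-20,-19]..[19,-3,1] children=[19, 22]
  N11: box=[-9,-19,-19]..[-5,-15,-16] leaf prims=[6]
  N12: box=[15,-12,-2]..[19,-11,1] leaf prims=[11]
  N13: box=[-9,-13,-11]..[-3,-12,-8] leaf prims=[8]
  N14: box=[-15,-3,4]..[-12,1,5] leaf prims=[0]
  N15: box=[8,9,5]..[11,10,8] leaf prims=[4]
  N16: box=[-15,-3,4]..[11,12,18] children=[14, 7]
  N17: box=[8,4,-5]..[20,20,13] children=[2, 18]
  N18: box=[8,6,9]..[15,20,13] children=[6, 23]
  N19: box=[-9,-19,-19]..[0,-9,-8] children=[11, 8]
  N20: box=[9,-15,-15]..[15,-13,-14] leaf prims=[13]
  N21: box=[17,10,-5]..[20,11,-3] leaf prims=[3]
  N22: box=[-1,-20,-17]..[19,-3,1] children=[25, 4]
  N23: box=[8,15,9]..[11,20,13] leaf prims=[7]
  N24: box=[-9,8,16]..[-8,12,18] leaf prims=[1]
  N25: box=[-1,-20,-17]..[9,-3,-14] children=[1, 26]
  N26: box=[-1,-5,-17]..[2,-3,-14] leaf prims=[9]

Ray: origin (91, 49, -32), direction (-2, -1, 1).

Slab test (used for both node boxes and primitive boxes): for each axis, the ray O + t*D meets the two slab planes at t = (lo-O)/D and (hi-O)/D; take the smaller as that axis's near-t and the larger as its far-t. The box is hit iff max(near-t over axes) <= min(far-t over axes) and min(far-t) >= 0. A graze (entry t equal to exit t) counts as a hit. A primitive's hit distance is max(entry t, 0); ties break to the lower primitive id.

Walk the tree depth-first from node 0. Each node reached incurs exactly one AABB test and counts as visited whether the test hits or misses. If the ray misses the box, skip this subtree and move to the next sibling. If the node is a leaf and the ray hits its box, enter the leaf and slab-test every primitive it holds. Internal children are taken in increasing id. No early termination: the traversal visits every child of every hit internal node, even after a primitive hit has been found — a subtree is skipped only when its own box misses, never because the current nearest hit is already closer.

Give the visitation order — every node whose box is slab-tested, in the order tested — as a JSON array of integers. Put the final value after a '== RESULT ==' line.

Trace the traversal:
N0 x:[71/2,53] y:[29,69] z:[13,50] -> hit [71/2,50], descend [5, 10]
  N5 x:[71/2,53] y:[29,52] z:[27,50] -> hit [71/2,50], descend [16, 17]
    N16 x:[40,53] y:[37,52] z:[36,50] -> hit [40,50], descend [7, 14]
      N7 x:[40,50] y:[37,41] z:[37,50] -> hit [40,41], descend [15, 24]
        N15 x:[40,83/2] y:[39,40] z:[37,40] -> hit [40,40] leaf, test {P4@t=40}
        N24 x:[99/2,50] y:[37,41] z:[48,50] -> miss, prune
      N14 x:[103/2,53] y:[48,52] z:[36,37] -> miss, prune
    N17 x:[71/2,83/2] y:[29,45] z:[27,45] -> hit [71/2,83/2], descend [2, 18]
      N2 x:[71/2,81/2] y:[38,45] z:[27,42] -> hit [38,81/2], descend [3, 21]
        N3 x:[75/2,81/2] y:[43,45] z:[37,42] -> miss, prune
        N21 x:[71/2,37] y:[38,39] z:[27,29] -> miss, prune
      N18 x:[38,83/2] y:[29,43] z:[41,45] -> hit [41,83/2], descend [6, 23]
        N6 x:[38,79/2] y:[38,43] z:[44,45] -> miss, prune
        N23 x:[40,83/2] y:[29,34] z:[41,45] -> miss, prune
  N10 x:[36,50] y:[52,69] z:[13,33] -> miss, prune

15 AABB tests over nodes [0, 5, 16, 7, 15, 24, 14, 17, 2, 3, 21, 18, 6, 23, 10]; 1 leaf entered; closest P4.

== RESULT ==
[0, 5, 16, 7, 15, 24, 14, 17, 2, 3, 21, 18, 6, 23, 10]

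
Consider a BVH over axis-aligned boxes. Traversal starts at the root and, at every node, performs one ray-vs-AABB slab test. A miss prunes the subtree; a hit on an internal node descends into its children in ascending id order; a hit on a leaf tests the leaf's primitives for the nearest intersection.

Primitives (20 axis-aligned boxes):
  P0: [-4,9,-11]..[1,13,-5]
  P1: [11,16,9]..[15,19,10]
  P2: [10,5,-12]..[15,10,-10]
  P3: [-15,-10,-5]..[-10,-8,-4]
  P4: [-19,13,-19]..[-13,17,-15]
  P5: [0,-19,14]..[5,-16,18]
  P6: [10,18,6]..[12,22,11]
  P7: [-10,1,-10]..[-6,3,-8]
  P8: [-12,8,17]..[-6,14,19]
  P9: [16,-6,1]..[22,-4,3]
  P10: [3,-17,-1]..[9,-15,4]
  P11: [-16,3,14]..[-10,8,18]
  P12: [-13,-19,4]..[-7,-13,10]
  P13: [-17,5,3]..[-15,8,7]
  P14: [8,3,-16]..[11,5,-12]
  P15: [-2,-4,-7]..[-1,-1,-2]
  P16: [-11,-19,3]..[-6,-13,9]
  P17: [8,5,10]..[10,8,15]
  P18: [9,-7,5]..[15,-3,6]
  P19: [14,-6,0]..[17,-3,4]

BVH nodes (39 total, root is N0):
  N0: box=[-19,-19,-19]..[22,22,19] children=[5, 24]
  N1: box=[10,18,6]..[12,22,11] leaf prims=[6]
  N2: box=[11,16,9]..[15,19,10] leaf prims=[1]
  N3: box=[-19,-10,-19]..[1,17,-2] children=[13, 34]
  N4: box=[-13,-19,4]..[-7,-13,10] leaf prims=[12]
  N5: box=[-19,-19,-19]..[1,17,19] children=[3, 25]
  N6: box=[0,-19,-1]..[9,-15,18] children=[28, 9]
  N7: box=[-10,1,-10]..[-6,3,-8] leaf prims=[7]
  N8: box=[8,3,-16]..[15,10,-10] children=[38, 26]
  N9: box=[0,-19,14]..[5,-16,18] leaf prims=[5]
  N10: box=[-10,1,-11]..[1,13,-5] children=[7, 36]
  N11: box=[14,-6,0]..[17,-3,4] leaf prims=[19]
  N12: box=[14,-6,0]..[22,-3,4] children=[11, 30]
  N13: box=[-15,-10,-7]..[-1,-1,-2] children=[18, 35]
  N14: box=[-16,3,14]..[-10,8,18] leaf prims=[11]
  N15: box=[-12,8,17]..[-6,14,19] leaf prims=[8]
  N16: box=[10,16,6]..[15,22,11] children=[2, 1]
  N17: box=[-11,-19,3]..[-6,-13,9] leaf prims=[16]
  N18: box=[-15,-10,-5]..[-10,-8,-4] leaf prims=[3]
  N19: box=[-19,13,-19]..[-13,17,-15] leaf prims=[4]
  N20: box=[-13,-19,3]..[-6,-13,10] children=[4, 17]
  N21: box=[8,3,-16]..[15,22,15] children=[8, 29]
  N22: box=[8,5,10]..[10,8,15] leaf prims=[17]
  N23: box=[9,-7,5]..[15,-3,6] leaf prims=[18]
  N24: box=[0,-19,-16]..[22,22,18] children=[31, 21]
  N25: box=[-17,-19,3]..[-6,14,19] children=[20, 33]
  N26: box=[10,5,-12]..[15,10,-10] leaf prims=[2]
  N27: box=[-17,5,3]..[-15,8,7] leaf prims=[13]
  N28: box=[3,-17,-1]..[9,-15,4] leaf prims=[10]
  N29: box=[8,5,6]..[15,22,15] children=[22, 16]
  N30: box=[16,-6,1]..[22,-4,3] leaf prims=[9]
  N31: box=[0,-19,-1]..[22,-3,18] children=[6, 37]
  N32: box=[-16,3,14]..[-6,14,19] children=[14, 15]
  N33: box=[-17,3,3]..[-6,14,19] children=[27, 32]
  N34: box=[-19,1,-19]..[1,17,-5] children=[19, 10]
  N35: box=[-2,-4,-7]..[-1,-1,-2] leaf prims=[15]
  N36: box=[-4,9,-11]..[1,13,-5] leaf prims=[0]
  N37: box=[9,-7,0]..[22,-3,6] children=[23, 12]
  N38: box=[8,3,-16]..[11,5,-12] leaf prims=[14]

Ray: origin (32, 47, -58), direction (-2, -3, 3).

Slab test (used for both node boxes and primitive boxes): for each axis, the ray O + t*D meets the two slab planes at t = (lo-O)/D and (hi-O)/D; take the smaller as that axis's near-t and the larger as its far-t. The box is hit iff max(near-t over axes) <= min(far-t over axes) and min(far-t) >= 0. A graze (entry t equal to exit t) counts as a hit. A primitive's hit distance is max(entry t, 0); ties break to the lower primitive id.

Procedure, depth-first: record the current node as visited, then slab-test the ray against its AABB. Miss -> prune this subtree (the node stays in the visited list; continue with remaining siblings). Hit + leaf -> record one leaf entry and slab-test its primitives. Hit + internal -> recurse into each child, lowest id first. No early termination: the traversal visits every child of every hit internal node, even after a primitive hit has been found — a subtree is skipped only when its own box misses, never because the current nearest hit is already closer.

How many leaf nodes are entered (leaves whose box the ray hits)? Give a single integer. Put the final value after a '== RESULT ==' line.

Traverse from the root:
N0 x:[5,51/2] y:[25/3,22] z:[13,77/3] -> hit [13,22], descend [5, 24]
  N5 x:[31/2,51/2] y:[10,22] z:[13,77/3] -> hit [31/2,22], descend [3, 25]
    N3 x:[31/2,51/2] y:[10,19] z:[13,56/3] -> hit [31/2,56/3], descend [13, 34]
      N13 x:[33/2,47/2] y:[16,19] z:[17,56/3] -> hit [17,56/3], descend [18, 35]
        N18 x:[21,47/2] y:[55/3,19] z:[53/3,18] -> miss, prune
        N35 x:[33/2,17] y:[16,17] z:[17,56/3] -> hit [17,17] leaf, test {P15@t=17}
      N34 x:[31/2,51/2] y:[10,46/3] z:[13,53/3] -> miss, prune
    N25 x:[19,49/2] y:[11,22] z:[61/3,77/3] -> hit [61/3,22], descend [20, 33]
      N20 x:[19,45/2] y:[20,22] z:[61/3,68/3] -> hit [61/3,22], descend [4, 17]
        N4 x:[39/2,45/2] y:[20,22] z:[62/3,68/3] -> hit [62/3,22] leaf, test {P12@t=62/3}
        N17 x:[19,43/2] y:[20,22] z:[61/3,67/3] -> hit [61/3,43/2] leaf, test {P16@t=61/3}
      N33 x:[19,49/2] y:[11,44/3] z:[61/3,77/3] -> miss, prune
  N24 x:[5,16] y:[25/3,22] z:[14,76/3] -> hit [14,16], descend [21, 31]
    N21 x:[17/2,12] y:[25/3,44/3] z:[14,73/3] -> miss, prune
    N31 x:[5,16] y:[50/3,22] z:[19,76/3] -> miss, prune

order=[0, 5, 3, 13, 18, 35, 34, 25, 20, 4, 17, 33, 24, 21, 31]  |boxes|=15  |leaves|=3  hit=P15

== RESULT ==
3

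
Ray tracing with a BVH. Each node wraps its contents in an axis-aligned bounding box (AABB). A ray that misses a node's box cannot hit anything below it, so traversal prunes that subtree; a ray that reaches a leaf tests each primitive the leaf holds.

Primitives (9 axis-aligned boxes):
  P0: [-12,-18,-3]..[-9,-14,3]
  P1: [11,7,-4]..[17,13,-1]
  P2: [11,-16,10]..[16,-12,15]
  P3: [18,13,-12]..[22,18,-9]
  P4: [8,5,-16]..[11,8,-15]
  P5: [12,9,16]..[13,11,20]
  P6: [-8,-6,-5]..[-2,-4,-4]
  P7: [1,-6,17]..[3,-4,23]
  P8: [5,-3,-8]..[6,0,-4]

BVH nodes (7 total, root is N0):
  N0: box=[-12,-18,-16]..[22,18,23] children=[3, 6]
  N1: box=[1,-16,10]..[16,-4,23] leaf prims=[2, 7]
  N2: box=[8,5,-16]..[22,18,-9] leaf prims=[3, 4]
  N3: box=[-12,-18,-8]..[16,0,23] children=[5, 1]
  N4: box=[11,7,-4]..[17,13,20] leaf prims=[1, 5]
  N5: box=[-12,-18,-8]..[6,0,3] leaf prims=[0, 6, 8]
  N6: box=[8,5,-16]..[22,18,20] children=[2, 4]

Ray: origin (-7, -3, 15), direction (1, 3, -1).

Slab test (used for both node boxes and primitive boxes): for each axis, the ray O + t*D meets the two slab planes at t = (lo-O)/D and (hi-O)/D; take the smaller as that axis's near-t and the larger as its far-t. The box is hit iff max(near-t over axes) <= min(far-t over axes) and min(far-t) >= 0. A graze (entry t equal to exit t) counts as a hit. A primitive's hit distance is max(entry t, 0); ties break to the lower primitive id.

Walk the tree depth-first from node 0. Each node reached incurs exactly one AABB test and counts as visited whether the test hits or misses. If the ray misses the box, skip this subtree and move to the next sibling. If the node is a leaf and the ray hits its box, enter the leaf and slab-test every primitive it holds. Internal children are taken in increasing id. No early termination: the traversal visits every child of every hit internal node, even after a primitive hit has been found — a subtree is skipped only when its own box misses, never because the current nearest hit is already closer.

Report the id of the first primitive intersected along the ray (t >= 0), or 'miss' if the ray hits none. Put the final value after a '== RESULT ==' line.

Traverse from the root:
N0 x:[-5,29] y:[-5,7] z:[-8,31] -> hit [-5,7], descend [3, 6]
  N3 x:[-5,23] y:[-5,1] z:[-8,23] -> hit [-5,1], descend [1, 5]
    N1 x:[8,23] y:[-13/3,-1/3] z:[-8,5] -> miss, prune
    N5 x:[-5,13] y:[-5,1] z:[12,23] -> miss, prune
  N6 x:[15,29] y:[8/3,7] z:[-5,31] -> miss, prune

Summary -> nodes [0, 3, 1, 5, 6]; box-tests=5; leaf-entries=0; first=miss

== RESULT ==
miss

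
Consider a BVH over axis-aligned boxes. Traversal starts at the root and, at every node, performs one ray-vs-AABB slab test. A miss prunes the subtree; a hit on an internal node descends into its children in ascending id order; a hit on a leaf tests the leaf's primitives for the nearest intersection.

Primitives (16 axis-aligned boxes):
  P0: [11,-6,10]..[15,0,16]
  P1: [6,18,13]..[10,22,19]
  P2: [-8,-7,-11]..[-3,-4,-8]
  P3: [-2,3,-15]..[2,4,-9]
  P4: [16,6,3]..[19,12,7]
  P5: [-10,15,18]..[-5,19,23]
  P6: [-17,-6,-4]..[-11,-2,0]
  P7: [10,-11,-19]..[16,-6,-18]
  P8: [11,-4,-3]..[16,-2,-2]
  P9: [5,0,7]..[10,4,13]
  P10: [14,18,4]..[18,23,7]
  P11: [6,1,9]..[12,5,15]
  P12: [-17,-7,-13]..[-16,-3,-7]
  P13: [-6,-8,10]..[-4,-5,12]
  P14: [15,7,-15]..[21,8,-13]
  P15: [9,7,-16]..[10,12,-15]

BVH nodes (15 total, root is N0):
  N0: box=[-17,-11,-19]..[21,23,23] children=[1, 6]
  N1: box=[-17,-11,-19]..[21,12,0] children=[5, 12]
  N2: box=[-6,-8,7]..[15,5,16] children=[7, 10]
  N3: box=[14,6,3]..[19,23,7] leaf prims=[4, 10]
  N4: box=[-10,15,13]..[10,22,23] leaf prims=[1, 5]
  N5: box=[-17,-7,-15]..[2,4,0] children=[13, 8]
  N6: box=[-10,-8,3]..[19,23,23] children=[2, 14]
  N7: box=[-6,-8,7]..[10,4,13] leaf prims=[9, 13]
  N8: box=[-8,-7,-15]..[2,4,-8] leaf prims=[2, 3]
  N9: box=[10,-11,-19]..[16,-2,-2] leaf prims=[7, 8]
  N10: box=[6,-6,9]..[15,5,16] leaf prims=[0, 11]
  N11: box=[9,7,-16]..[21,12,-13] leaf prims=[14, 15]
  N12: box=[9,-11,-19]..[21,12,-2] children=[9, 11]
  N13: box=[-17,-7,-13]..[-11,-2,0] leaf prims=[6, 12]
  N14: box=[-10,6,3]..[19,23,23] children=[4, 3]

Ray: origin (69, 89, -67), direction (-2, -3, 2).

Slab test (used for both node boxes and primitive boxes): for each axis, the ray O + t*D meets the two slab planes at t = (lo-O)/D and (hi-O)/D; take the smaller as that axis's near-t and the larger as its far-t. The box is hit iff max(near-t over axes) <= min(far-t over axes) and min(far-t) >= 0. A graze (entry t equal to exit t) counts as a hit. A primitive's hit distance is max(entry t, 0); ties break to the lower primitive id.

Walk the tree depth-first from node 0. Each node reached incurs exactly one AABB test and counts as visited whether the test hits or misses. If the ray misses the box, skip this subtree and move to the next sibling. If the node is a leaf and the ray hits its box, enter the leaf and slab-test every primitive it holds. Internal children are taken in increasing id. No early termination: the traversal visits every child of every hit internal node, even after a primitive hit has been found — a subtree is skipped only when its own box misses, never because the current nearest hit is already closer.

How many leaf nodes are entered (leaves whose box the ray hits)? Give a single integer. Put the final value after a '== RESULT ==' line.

Trace the traversal:
N0 x:[24,43] y:[22,100/3] z:[24,45] -> hit [24,100/3], descend [1, 6]
  N1 x:[24,43] y:[77/3,100/3] z:[24,67/2] -> hit [77/3,100/3], descend [5, 12]
    N5 x:[67/2,43] y:[85/3,32] z:[26,67/2] -> miss, prune
    N12 x:[24,30] y:[77/3,100/3] z:[24,65/2] -> hit [77/3,30], descend [9, 11]
      N9 x:[53/2,59/2] y:[91/3,100/3] z:[24,65/2] -> miss, prune
      N11 x:[24,30] y:[77/3,82/3] z:[51/2,27] -> hit [77/3,27] leaf, test {P14@t=27, P15(miss)}
  N6 x:[25,79/2] y:[22,97/3] z:[35,45] -> miss, prune

order=[0, 1, 5, 12, 9, 11, 6]  |boxes|=7  |leaves|=1  hit=P14

== RESULT ==
1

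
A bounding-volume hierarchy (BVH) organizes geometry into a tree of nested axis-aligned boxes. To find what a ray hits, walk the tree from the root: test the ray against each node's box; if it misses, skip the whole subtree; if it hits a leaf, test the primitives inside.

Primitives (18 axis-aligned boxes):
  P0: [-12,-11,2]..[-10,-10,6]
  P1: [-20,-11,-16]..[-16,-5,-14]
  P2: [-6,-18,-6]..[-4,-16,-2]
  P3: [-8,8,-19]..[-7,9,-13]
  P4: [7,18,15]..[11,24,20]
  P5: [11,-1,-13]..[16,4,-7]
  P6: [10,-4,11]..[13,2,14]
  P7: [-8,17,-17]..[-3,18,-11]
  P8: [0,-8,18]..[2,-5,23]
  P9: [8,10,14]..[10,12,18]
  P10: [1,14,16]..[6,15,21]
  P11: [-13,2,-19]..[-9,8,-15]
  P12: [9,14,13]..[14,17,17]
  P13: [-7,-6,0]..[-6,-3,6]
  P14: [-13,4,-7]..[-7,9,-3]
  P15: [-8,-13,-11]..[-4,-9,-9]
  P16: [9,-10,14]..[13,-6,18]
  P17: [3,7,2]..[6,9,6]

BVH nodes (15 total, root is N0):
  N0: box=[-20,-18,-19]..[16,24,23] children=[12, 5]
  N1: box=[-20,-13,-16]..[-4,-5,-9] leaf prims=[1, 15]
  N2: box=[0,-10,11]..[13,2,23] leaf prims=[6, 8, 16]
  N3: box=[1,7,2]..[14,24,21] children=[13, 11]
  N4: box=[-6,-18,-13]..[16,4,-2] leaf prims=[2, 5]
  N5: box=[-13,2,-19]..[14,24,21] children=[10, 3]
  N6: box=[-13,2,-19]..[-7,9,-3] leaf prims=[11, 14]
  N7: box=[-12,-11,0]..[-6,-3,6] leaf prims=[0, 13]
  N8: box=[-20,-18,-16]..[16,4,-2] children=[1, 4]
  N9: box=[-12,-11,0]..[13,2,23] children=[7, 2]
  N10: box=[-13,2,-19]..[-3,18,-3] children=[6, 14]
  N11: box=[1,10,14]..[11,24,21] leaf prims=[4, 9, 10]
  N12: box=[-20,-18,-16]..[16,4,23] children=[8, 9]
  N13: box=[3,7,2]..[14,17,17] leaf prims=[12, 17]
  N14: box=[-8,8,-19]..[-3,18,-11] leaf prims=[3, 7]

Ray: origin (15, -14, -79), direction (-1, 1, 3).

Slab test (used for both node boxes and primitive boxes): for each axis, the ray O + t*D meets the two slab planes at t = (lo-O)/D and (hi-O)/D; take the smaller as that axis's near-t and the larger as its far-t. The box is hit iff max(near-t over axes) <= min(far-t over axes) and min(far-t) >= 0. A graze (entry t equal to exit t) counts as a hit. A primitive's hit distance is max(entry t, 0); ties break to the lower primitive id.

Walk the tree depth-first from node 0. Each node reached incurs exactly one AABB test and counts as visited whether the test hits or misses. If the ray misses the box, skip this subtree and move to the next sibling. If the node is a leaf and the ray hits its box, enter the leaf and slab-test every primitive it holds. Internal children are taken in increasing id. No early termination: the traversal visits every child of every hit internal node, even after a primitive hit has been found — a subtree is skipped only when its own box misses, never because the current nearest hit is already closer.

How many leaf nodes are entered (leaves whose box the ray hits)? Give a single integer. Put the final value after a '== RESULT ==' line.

Traverse from the root:
N0 x:[-1,35] y:[-4,38] z:[20,34] -> hit [20,34], descend [5, 12]
  N5 x:[1,28] y:[16,38] z:[20,100/3] -> hit [20,28], descend [3, 10]
    N3 x:[1,14] y:[21,38] z:[27,100/3] -> miss, prune
    N10 x:[18,28] y:[16,32] z:[20,76/3] -> hit [20,76/3], descend [6, 14]
      N6 x:[22,28] y:[16,23] z:[20,76/3] -> hit [22,23] leaf, test {P11(miss), P14(miss)}
      N14 x:[18,23] y:[22,32] z:[20,68/3] -> hit [22,68/3] leaf, test {P3@t=22, P7(miss)}
  N12 x:[-1,35] y:[-4,18] z:[21,34] -> miss, prune

Summary -> nodes [0, 5, 3, 10, 6, 14, 12]; box-tests=7; leaf-entries=2; first=P3

== RESULT ==
2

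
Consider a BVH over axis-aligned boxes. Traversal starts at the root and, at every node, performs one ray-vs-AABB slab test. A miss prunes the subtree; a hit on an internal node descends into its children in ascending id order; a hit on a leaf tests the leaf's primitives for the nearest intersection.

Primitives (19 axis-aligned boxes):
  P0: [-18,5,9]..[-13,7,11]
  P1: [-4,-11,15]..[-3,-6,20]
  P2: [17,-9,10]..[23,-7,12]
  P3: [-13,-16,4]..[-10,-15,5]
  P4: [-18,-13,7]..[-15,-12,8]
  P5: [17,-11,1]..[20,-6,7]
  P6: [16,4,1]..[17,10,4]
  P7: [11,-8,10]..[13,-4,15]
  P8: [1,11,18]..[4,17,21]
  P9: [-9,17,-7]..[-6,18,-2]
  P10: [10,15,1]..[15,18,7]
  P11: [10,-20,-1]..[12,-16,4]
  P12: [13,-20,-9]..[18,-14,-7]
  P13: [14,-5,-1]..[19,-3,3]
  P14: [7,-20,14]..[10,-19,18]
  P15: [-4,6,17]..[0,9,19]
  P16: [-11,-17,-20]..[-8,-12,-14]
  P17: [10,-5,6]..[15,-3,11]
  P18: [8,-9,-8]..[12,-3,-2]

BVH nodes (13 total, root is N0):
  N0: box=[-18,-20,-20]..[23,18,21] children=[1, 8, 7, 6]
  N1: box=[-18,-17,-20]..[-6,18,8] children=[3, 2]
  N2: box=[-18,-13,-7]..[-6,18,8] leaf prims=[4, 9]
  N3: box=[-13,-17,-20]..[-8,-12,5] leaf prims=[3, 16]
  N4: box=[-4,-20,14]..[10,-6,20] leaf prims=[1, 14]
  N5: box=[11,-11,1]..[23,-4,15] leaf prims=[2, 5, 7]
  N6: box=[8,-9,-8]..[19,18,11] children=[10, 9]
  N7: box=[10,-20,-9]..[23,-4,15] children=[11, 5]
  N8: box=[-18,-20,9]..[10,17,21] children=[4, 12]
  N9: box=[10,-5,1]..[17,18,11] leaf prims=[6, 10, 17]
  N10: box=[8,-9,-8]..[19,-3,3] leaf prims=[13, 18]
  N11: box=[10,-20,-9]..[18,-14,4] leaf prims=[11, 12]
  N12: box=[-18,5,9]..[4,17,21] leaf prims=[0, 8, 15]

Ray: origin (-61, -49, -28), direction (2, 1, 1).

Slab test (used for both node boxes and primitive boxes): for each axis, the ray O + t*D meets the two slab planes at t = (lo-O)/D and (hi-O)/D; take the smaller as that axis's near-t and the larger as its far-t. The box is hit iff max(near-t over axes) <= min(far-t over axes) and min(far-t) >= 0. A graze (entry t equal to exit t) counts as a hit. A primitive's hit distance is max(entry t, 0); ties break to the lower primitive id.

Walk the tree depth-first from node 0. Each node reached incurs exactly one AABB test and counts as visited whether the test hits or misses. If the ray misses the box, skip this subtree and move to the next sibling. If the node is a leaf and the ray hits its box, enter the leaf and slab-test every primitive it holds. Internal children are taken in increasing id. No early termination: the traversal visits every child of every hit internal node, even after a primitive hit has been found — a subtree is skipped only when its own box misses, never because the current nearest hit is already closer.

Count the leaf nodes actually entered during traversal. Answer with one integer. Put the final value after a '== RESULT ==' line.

Traverse from the root:
N0 x:[43/2,42] y:[29,67] z:[8,49] -> hit [29,42], descend [1, 6, 7, 8]
  N1 x:[43/2,55/2] y:[32,67] z:[8,36] -> miss, prune
  N6 x:[69/2,40] y:[40,67] z:[20,39] -> miss, prune
  N7 x:[71/2,42] y:[29,45] z:[19,43] -> hit [71/2,42], descend [5, 11]
    N5 x:[36,42] y:[38,45] z:[29,43] -> hit [38,42] leaf, test {P2@t=40, P5(miss), P7(miss)}
    N11 x:[71/2,79/2] y:[29,35] z:[19,32] -> miss, prune
  N8 x:[43/2,71/2] y:[29,66] z:[37,49] -> miss, prune

order=[0, 1, 6, 7, 5, 11, 8]  |boxes|=7  |leaves|=1  hit=P2

== RESULT ==
1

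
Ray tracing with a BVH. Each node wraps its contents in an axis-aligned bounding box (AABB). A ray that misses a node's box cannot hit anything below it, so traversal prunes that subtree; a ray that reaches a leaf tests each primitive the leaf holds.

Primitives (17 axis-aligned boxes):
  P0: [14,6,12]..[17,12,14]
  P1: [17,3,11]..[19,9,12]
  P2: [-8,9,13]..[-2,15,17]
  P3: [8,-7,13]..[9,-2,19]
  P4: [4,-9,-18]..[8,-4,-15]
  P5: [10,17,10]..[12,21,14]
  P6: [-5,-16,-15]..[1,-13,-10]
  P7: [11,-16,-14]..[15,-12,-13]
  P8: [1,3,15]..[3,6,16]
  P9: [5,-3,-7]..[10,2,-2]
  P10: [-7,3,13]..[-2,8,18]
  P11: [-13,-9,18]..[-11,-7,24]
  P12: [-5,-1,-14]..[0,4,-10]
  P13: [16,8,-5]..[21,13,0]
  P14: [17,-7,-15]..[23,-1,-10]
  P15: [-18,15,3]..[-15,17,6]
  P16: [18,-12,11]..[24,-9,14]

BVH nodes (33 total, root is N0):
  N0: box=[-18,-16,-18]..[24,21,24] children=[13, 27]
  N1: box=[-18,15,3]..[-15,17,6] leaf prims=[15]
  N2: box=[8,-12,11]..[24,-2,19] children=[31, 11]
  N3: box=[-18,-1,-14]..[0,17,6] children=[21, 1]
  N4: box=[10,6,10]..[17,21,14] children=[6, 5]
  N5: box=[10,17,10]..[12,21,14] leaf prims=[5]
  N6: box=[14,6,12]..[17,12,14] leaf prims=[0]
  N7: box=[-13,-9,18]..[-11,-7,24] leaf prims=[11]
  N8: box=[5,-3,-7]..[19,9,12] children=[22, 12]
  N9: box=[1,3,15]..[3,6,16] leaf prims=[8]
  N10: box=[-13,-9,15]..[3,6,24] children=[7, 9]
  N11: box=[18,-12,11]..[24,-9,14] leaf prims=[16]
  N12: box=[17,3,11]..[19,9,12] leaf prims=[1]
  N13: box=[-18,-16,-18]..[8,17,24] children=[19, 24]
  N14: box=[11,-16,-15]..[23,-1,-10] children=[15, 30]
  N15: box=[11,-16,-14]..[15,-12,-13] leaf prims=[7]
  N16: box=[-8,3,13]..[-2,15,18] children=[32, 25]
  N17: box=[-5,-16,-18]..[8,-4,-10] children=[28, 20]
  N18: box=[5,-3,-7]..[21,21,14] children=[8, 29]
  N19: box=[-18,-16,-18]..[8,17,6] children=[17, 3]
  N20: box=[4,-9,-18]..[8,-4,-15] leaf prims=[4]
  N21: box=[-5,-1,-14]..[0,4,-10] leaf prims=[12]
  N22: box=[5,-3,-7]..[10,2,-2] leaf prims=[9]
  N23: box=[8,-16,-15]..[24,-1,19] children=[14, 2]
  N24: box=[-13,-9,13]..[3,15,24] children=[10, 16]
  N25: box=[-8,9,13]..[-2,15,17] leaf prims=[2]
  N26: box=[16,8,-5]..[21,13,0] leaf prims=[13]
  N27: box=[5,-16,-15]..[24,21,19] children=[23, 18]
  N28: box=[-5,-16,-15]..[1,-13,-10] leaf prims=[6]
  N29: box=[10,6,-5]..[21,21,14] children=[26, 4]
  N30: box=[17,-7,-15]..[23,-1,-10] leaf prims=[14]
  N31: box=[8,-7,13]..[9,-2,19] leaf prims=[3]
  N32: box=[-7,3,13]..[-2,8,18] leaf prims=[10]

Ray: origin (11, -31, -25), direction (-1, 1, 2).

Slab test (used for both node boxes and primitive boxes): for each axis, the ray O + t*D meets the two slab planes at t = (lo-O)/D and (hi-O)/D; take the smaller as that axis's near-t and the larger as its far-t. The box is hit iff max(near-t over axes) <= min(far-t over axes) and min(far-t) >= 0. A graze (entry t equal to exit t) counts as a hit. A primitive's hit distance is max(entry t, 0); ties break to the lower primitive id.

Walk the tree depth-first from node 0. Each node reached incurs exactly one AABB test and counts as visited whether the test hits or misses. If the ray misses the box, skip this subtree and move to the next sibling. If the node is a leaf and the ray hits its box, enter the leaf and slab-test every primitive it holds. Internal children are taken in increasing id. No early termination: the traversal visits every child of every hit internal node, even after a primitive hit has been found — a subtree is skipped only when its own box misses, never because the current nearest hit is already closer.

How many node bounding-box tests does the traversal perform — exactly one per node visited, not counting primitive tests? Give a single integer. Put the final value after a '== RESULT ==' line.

Trace the traversal:
N0 x:[-13,29] y:[15,52] z:[7/2,49/2] -> hit [15,49/2], descend [13, 27]
  N13 x:[3,29] y:[15,48] z:[7/2,49/2] -> hit [15,49/2], descend [19, 24]
    N19 x:[3,29] y:[15,48] z:[7/2,31/2] -> hit [15,31/2], descend [3, 17]
      N3 x:[11,29] y:[30,48] z:[11/2,31/2] -> miss, prune
      N17 x:[3,16] y:[15,27] z:[7/2,15/2] -> miss, prune
    N24 x:[8,24] y:[22,46] z:[19,49/2] -> hit [22,24], descend [10, 16]
      N10 x:[8,24] y:[22,37] z:[20,49/2] -> hit [22,24], descend [7, 9]
        N7 x:[22,24] y:[22,24] z:[43/2,49/2] -> hit [22,24] leaf, test {P11@t=22}
        N9 x:[8,10] y:[34,37] z:[20,41/2] -> miss, prune
      N16 x:[13,19] y:[34,46] z:[19,43/2] -> miss, prune
  N27 x:[-13,6] y:[15,52] z:[5,22] -> miss, prune

Visited [0, 13, 19, 3, 17, 24, 10, 7, 9, 16, 27]. Tests: 11 box, 1 leaf. Nearest: P11.

== RESULT ==
11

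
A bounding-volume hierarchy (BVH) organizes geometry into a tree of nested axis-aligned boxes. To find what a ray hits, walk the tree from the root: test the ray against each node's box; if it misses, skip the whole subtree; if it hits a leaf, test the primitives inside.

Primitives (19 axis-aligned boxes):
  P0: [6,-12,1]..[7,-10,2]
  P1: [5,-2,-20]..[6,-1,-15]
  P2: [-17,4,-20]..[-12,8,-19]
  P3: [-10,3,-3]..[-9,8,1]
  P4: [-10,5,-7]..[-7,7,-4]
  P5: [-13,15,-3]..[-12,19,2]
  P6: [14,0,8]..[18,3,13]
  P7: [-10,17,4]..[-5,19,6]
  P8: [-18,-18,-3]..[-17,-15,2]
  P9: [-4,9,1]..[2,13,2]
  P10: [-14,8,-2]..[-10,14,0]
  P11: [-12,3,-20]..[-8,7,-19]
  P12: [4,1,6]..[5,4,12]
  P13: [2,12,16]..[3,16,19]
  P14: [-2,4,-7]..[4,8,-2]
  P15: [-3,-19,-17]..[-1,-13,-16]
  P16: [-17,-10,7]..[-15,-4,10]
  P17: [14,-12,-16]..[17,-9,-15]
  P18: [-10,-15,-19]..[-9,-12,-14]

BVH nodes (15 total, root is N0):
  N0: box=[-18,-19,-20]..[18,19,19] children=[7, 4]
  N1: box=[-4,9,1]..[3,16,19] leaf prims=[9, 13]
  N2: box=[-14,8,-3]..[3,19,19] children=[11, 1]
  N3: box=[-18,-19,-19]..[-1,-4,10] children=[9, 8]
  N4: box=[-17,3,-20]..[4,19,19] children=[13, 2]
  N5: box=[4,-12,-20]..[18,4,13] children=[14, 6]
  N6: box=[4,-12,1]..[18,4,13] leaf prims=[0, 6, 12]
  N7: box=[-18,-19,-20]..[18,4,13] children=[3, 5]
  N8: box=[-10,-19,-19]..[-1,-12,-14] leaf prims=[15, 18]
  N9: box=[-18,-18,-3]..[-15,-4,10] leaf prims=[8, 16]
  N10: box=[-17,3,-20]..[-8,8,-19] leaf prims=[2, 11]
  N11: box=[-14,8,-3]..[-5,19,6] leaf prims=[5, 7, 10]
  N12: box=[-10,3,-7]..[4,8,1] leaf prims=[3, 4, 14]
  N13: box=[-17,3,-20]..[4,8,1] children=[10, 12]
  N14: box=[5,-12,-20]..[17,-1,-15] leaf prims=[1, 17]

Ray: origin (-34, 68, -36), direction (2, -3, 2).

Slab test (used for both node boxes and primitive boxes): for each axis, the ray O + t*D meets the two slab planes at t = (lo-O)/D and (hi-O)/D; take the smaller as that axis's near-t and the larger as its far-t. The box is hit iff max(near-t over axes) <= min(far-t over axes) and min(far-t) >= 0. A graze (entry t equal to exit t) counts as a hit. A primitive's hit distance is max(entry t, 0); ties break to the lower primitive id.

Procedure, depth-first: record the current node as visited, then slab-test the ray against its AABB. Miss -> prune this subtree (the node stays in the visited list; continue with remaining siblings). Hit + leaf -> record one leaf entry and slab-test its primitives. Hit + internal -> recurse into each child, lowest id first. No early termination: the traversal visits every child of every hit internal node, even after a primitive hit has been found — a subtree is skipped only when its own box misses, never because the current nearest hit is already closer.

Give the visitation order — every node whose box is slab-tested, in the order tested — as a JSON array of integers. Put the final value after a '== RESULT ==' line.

Trace the traversal:
N0 x:[8,26] y:[49/3,29] z:[8,55/2] -> hit [49/3,26], descend [4, 7]
  N4 x:[17/2,19] y:[49/3,65/3] z:[8,55/2] -> hit [49/3,19], descend [2, 13]
    N2 x:[10,37/2] y:[49/3,20] z:[33/2,55/2] -> hit [33/2,37/2], descend [1, 11]
      N1 x:[15,37/2] y:[52/3,59/3] z:[37/2,55/2] -> hit [37/2,37/2] leaf, test {P9(miss), P13(miss)}
      N11 x:[10,29/2] y:[49/3,20] z:[33/2,21] -> miss, prune
    N13 x:[17/2,19] y:[20,65/3] z:[8,37/2] -> miss, prune
  N7 x:[8,26] y:[64/3,29] z:[8,49/2] -> hit [64/3,49/2], descend [3, 5]
    N3 x:[8,33/2] y:[24,29] z:[17/2,23] -> miss, prune
    N5 x:[19,26] y:[64/3,80/3] z:[8,49/2] -> hit [64/3,49/2], descend [6, 14]
      N6 x:[19,26] y:[64/3,80/3] z:[37/2,49/2] -> hit [64/3,49/2] leaf, test {P0(miss), P6(miss), P12(miss)}
      N14 x:[39/2,51/2] y:[23,80/3] z:[8,21/2] -> miss, prune

11 AABB tests over nodes [0, 4, 2, 1, 11, 13, 7, 3, 5, 6, 14]; 2 leaves entered; closest miss.

== RESULT ==
[0, 4, 2, 1, 11, 13, 7, 3, 5, 6, 14]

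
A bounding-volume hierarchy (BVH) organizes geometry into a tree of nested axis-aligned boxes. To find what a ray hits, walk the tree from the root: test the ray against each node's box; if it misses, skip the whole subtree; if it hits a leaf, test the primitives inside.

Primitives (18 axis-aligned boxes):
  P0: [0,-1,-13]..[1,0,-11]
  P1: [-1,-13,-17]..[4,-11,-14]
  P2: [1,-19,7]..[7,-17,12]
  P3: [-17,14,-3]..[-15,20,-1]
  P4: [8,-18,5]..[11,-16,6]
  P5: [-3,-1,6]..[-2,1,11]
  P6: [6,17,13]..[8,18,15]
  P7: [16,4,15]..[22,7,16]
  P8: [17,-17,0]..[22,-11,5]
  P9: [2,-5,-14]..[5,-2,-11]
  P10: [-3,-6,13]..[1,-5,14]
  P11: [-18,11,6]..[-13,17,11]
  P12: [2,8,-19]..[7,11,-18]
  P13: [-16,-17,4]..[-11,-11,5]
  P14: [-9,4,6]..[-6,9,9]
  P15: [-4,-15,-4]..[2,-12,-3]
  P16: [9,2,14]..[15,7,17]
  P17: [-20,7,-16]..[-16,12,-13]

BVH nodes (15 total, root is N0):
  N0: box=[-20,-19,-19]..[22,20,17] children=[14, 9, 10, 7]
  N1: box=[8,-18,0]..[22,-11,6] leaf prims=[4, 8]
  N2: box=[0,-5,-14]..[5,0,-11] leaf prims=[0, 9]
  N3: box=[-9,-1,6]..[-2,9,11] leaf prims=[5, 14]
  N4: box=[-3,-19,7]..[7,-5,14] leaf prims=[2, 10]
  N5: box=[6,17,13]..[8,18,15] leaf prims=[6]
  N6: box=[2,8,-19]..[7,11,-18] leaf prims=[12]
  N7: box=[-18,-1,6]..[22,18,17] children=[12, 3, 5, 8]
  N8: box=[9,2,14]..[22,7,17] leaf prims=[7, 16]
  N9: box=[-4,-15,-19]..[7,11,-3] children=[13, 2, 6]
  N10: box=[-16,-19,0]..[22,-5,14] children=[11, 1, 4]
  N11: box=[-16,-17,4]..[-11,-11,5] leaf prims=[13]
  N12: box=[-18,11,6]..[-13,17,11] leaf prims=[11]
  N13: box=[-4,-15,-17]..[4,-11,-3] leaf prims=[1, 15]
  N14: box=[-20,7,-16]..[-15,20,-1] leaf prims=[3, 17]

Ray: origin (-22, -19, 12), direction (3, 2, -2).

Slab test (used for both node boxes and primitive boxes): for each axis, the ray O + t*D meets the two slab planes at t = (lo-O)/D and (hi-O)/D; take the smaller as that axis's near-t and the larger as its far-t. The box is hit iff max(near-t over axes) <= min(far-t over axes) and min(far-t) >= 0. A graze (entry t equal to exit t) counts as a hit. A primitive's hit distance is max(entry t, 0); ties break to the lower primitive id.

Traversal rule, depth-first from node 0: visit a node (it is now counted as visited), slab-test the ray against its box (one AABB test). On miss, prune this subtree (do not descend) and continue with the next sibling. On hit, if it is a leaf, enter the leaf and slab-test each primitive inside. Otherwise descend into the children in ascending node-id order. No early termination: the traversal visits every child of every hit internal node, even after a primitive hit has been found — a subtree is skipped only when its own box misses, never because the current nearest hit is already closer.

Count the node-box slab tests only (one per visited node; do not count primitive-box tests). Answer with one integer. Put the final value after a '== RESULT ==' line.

Trace the traversal:
N0 x:[2/3,44/3] y:[0,39/2] z:[-5/2,31/2] -> hit [2/3,44/3], descend [7, 9, 10, 14]
  N7 x:[4/3,44/3] y:[9,37/2] z:[-5/2,3] -> miss, prune
  N9 x:[6,29/3] y:[2,15] z:[15/2,31/2] -> hit [15/2,29/3], descend [2, 6, 13]
    N2 x:[22/3,9] y:[7,19/2] z:[23/2,13] -> miss, prune
    N6 x:[8,29/3] y:[27/2,15] z:[15,31/2] -> miss, prune
    N13 x:[6,26/3] y:[2,4] z:[15/2,29/2] -> miss, prune
  N10 x:[2,44/3] y:[0,7] z:[-1,6] -> hit [2,6], descend [1, 4, 11]
    N1 x:[10,44/3] y:[1/2,4] z:[3,6] -> miss, prune
    N4 x:[19/3,29/3] y:[0,7] z:[-1,5/2] -> miss, prune
    N11 x:[2,11/3] y:[1,4] z:[7/2,4] -> hit [7/2,11/3] leaf, test {P13@t=7/2}
  N14 x:[2/3,7/3] y:[13,39/2] z:[13/2,14] -> miss, prune

order=[0, 7, 9, 2, 6, 13, 10, 1, 4, 11, 14]  |boxes|=11  |leaves|=1  hit=P13

== RESULT ==
11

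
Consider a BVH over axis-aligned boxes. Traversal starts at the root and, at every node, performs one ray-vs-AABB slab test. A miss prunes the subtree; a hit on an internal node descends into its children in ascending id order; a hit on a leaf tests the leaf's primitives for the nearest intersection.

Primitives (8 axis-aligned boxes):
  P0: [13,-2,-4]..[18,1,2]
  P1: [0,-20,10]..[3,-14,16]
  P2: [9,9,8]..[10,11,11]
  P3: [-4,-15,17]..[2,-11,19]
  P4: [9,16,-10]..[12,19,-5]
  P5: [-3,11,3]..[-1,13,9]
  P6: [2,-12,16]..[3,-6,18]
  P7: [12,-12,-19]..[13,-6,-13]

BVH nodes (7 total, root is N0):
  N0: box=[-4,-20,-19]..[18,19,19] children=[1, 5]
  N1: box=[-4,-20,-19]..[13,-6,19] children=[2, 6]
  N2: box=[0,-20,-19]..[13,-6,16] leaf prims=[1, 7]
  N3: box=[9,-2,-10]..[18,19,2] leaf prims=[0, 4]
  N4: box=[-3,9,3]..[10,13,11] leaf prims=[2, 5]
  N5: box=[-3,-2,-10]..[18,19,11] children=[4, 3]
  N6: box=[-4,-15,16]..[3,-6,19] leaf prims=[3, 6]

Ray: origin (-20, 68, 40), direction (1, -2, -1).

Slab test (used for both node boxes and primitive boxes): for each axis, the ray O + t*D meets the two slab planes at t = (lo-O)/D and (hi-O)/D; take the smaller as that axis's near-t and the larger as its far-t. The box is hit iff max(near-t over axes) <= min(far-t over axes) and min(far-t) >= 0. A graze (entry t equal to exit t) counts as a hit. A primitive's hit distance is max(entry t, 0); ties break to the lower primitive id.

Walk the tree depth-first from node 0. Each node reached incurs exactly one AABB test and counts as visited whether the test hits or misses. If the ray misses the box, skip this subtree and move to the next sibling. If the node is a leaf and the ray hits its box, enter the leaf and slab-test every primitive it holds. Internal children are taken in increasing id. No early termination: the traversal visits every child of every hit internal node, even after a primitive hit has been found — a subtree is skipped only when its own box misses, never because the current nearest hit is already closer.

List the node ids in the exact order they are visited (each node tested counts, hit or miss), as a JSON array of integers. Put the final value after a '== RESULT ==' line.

Trace the traversal:
N0 x:[16,38] y:[49/2,44] z:[21,59] -> hit [49/2,38], descend [1, 5]
  N1 x:[16,33] y:[37,44] z:[21,59] -> miss, prune
  N5 x:[17,38] y:[49/2,35] z:[29,50] -> hit [29,35], descend [3, 4]
    N3 x:[29,38] y:[49/2,35] z:[38,50] -> miss, prune
    N4 x:[17,30] y:[55/2,59/2] z:[29,37] -> hit [29,59/2] leaf, test {P2@t=29, P5(miss)}

5 AABB tests over nodes [0, 1, 5, 3, 4]; 1 leaf entered; closest P2.

== RESULT ==
[0, 1, 5, 3, 4]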